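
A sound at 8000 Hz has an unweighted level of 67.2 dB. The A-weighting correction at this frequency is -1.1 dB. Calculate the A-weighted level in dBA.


Given values:
  SPL = 67.2 dB
  A-weighting at 8000 Hz = -1.1 dB
Formula: L_A = SPL + A_weight
L_A = 67.2 + (-1.1)
L_A = 66.1

66.1 dBA


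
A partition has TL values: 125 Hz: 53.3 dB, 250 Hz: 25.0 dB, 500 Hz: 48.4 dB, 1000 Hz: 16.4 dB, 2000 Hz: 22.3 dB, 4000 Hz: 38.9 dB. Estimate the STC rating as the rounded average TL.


Given TL values at each frequency:
  125 Hz: 53.3 dB
  250 Hz: 25.0 dB
  500 Hz: 48.4 dB
  1000 Hz: 16.4 dB
  2000 Hz: 22.3 dB
  4000 Hz: 38.9 dB
Formula: STC ~ round(average of TL values)
Sum = 53.3 + 25.0 + 48.4 + 16.4 + 22.3 + 38.9 = 204.3
Average = 204.3 / 6 = 34.05
Rounded: 34

34


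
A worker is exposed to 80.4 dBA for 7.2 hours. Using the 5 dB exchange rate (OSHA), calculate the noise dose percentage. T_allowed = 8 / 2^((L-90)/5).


Given values:
  L = 80.4 dBA, T = 7.2 hours
Formula: T_allowed = 8 / 2^((L - 90) / 5)
Compute exponent: (80.4 - 90) / 5 = -1.92
Compute 2^(-1.92) = 0.264255
T_allowed = 8 / 0.264255 = 30.273789 hours
Dose = (T / T_allowed) * 100
Dose = (7.2 / 30.273789) * 100 = 23.78

23.78 %


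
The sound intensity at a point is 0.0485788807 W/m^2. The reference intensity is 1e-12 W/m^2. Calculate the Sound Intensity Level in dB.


Given values:
  I = 0.0485788807 W/m^2
  I_ref = 1e-12 W/m^2
Formula: SIL = 10 * log10(I / I_ref)
Compute ratio: I / I_ref = 48578880700
Compute log10: log10(48578880700) = 10.686448
Multiply: SIL = 10 * 10.686448 = 106.86

106.86 dB


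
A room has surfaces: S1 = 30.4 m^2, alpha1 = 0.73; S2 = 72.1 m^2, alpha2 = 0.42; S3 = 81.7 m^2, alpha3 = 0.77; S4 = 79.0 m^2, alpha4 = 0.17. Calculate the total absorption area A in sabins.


Given surfaces:
  Surface 1: 30.4 * 0.73 = 22.192
  Surface 2: 72.1 * 0.42 = 30.282
  Surface 3: 81.7 * 0.77 = 62.909
  Surface 4: 79.0 * 0.17 = 13.43
Formula: A = sum(Si * alpha_i)
A = 22.192 + 30.282 + 62.909 + 13.43
A = 128.81

128.81 sabins


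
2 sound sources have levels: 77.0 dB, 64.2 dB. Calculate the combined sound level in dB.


Formula: L_total = 10 * log10( sum(10^(Li/10)) )
  Source 1: 10^(77.0/10) = 50118723.3627
  Source 2: 10^(64.2/10) = 2630267.9919
Sum of linear values = 52748991.3546
L_total = 10 * log10(52748991.3546) = 77.22

77.22 dB


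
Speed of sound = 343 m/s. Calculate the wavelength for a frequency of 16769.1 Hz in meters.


Given values:
  c = 343 m/s, f = 16769.1 Hz
Formula: lambda = c / f
lambda = 343 / 16769.1
lambda = 0.0205

0.0205 m


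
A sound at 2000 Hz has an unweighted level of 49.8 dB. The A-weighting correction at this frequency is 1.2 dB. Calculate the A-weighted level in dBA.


Given values:
  SPL = 49.8 dB
  A-weighting at 2000 Hz = 1.2 dB
Formula: L_A = SPL + A_weight
L_A = 49.8 + (1.2)
L_A = 51.0

51.0 dBA


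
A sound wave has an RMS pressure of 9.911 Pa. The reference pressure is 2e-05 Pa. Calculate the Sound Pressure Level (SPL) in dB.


Given values:
  p = 9.911 Pa
  p_ref = 2e-05 Pa
Formula: SPL = 20 * log10(p / p_ref)
Compute ratio: p / p_ref = 9.911 / 2e-05 = 495550
Compute log10: log10(495550) = 5.695087
Multiply: SPL = 20 * 5.695087 = 113.9

113.9 dB


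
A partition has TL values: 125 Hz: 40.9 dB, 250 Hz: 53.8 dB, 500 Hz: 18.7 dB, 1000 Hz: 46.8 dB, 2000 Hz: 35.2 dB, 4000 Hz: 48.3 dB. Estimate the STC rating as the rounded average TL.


Given TL values at each frequency:
  125 Hz: 40.9 dB
  250 Hz: 53.8 dB
  500 Hz: 18.7 dB
  1000 Hz: 46.8 dB
  2000 Hz: 35.2 dB
  4000 Hz: 48.3 dB
Formula: STC ~ round(average of TL values)
Sum = 40.9 + 53.8 + 18.7 + 46.8 + 35.2 + 48.3 = 243.7
Average = 243.7 / 6 = 40.62
Rounded: 41

41


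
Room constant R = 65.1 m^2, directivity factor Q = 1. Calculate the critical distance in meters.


Given values:
  R = 65.1 m^2, Q = 1
Formula: d_c = 0.141 * sqrt(Q * R)
Compute Q * R = 1 * 65.1 = 65.1
Compute sqrt(65.1) = 8.0685
d_c = 0.141 * 8.0685 = 1.138

1.138 m


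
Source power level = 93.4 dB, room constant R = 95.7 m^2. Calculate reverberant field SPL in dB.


Given values:
  Lw = 93.4 dB, R = 95.7 m^2
Formula: SPL = Lw + 10 * log10(4 / R)
Compute 4 / R = 4 / 95.7 = 0.041797
Compute 10 * log10(0.041797) = -13.7885
SPL = 93.4 + (-13.7885) = 79.61

79.61 dB


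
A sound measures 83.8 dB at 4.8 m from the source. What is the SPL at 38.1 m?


Given values:
  SPL1 = 83.8 dB, r1 = 4.8 m, r2 = 38.1 m
Formula: SPL2 = SPL1 - 20 * log10(r2 / r1)
Compute ratio: r2 / r1 = 38.1 / 4.8 = 7.9375
Compute log10: log10(7.9375) = 0.899684
Compute drop: 20 * 0.899684 = 17.9937
SPL2 = 83.8 - 17.9937 = 65.81

65.81 dB


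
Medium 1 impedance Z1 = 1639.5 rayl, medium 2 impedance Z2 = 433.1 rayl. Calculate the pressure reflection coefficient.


Given values:
  Z1 = 1639.5 rayl, Z2 = 433.1 rayl
Formula: R = (Z2 - Z1) / (Z2 + Z1)
Numerator: Z2 - Z1 = 433.1 - 1639.5 = -1206.4
Denominator: Z2 + Z1 = 433.1 + 1639.5 = 2072.6
R = -1206.4 / 2072.6 = -0.5821

-0.5821


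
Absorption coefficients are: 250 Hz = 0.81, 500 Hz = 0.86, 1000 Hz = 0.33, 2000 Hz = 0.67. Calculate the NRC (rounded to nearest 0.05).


Given values:
  a_250 = 0.81, a_500 = 0.86
  a_1000 = 0.33, a_2000 = 0.67
Formula: NRC = (a250 + a500 + a1000 + a2000) / 4
Sum = 0.81 + 0.86 + 0.33 + 0.67 = 2.67
NRC = 2.67 / 4 = 0.6675
Rounded to nearest 0.05: 0.65

0.65


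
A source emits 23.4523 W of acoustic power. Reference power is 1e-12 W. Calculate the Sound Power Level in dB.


Given values:
  W = 23.4523 W
  W_ref = 1e-12 W
Formula: SWL = 10 * log10(W / W_ref)
Compute ratio: W / W_ref = 23452300000000
Compute log10: log10(23452300000000) = 13.370185
Multiply: SWL = 10 * 13.370185 = 133.7

133.7 dB


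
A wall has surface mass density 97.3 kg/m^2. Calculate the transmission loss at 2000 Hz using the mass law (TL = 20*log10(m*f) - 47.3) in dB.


Given values:
  m = 97.3 kg/m^2, f = 2000 Hz
Formula: TL = 20 * log10(m * f) - 47.3
Compute m * f = 97.3 * 2000 = 194600.0
Compute log10(194600.0) = 5.289143
Compute 20 * 5.289143 = 105.7829
TL = 105.7829 - 47.3 = 58.48

58.48 dB


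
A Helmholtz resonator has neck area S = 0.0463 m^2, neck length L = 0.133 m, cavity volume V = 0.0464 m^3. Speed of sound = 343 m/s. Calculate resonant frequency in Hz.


Given values:
  S = 0.0463 m^2, L = 0.133 m, V = 0.0464 m^3, c = 343 m/s
Formula: f = (c / (2*pi)) * sqrt(S / (V * L))
Compute V * L = 0.0464 * 0.133 = 0.0061712
Compute S / (V * L) = 0.0463 / 0.0061712 = 7.5026
Compute sqrt(7.5026) = 2.739087
Compute c / (2*pi) = 343 / 6.283185 = 54.590148
f = 54.590148 * 2.739087 = 149.53

149.53 Hz


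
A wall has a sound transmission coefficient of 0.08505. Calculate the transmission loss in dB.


Given values:
  tau = 0.08505
Formula: TL = 10 * log10(1 / tau)
Compute 1 / tau = 1 / 0.08505 = 11.7578
Compute log10(11.7578) = 1.070326
TL = 10 * 1.070326 = 10.7

10.7 dB


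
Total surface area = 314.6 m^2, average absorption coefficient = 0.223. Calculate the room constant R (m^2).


Given values:
  S = 314.6 m^2, alpha = 0.223
Formula: R = S * alpha / (1 - alpha)
Numerator: 314.6 * 0.223 = 70.1558
Denominator: 1 - 0.223 = 0.777
R = 70.1558 / 0.777 = 90.29

90.29 m^2


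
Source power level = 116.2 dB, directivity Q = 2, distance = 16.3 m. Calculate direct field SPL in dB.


Given values:
  Lw = 116.2 dB, Q = 2, r = 16.3 m
Formula: SPL = Lw + 10 * log10(Q / (4 * pi * r^2))
Compute 4 * pi * r^2 = 4 * pi * 16.3^2 = 3338.759
Compute Q / denom = 2 / 3338.759 = 0.00059902
Compute 10 * log10(0.00059902) = -32.2256
SPL = 116.2 + (-32.2256) = 83.97

83.97 dB


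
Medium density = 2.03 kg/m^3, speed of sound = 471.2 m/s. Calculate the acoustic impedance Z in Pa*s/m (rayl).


Given values:
  rho = 2.03 kg/m^3
  c = 471.2 m/s
Formula: Z = rho * c
Z = 2.03 * 471.2
Z = 956.54

956.54 rayl


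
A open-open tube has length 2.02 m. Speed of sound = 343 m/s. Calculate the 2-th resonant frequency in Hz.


Given values:
  Tube type: open-open, L = 2.02 m, c = 343 m/s, n = 2
Formula: f_n = n * c / (2 * L)
Compute 2 * L = 2 * 2.02 = 4.04
f = 2 * 343 / 4.04
f = 169.8

169.8 Hz


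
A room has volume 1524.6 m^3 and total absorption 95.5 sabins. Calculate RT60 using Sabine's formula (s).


Given values:
  V = 1524.6 m^3
  A = 95.5 sabins
Formula: RT60 = 0.161 * V / A
Numerator: 0.161 * 1524.6 = 245.4606
RT60 = 245.4606 / 95.5 = 2.57

2.57 s


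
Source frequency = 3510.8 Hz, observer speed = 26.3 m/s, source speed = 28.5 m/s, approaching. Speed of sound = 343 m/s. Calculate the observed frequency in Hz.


Given values:
  f_s = 3510.8 Hz, v_o = 26.3 m/s, v_s = 28.5 m/s
  Direction: approaching
Formula: f_o = f_s * (c + v_o) / (c - v_s)
Numerator: c + v_o = 343 + 26.3 = 369.3
Denominator: c - v_s = 343 - 28.5 = 314.5
f_o = 3510.8 * 369.3 / 314.5 = 4122.54

4122.54 Hz


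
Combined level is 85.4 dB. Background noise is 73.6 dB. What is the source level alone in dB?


Given values:
  L_total = 85.4 dB, L_bg = 73.6 dB
Formula: L_source = 10 * log10(10^(L_total/10) - 10^(L_bg/10))
Convert to linear:
  10^(85.4/10) = 346736850.4525
  10^(73.6/10) = 22908676.5277
Difference: 346736850.4525 - 22908676.5277 = 323828173.9248
L_source = 10 * log10(323828173.9248) = 85.1

85.1 dB


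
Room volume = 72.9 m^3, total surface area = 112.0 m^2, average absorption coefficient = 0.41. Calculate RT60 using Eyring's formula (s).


Given values:
  V = 72.9 m^3, S = 112.0 m^2, alpha = 0.41
Formula: RT60 = 0.161 * V / (-S * ln(1 - alpha))
Compute ln(1 - 0.41) = ln(0.59) = -0.527633
Denominator: -112.0 * -0.527633 = 59.0949
Numerator: 0.161 * 72.9 = 11.7369
RT60 = 11.7369 / 59.0949 = 0.199

0.199 s


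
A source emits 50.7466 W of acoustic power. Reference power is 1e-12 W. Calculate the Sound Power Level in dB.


Given values:
  W = 50.7466 W
  W_ref = 1e-12 W
Formula: SWL = 10 * log10(W / W_ref)
Compute ratio: W / W_ref = 50746600000000
Compute log10: log10(50746600000000) = 13.705407
Multiply: SWL = 10 * 13.705407 = 137.05

137.05 dB


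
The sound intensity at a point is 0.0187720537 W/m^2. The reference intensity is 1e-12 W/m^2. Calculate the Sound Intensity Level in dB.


Given values:
  I = 0.0187720537 W/m^2
  I_ref = 1e-12 W/m^2
Formula: SIL = 10 * log10(I / I_ref)
Compute ratio: I / I_ref = 18772053700
Compute log10: log10(18772053700) = 10.273512
Multiply: SIL = 10 * 10.273512 = 102.74

102.74 dB


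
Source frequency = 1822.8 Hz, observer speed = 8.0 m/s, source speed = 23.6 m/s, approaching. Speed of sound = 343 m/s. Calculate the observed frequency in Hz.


Given values:
  f_s = 1822.8 Hz, v_o = 8.0 m/s, v_s = 23.6 m/s
  Direction: approaching
Formula: f_o = f_s * (c + v_o) / (c - v_s)
Numerator: c + v_o = 343 + 8.0 = 351.0
Denominator: c - v_s = 343 - 23.6 = 319.4
f_o = 1822.8 * 351.0 / 319.4 = 2003.14

2003.14 Hz


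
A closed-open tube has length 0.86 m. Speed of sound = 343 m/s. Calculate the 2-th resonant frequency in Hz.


Given values:
  Tube type: closed-open, L = 0.86 m, c = 343 m/s, n = 2
Formula: f_n = (2n - 1) * c / (4 * L)
Compute 2n - 1 = 2*2 - 1 = 3
Compute 4 * L = 4 * 0.86 = 3.44
f = 3 * 343 / 3.44
f = 299.13

299.13 Hz


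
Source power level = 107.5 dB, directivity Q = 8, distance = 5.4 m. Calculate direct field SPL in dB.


Given values:
  Lw = 107.5 dB, Q = 8, r = 5.4 m
Formula: SPL = Lw + 10 * log10(Q / (4 * pi * r^2))
Compute 4 * pi * r^2 = 4 * pi * 5.4^2 = 366.4354
Compute Q / denom = 8 / 366.4354 = 0.02183195
Compute 10 * log10(0.02183195) = -16.6091
SPL = 107.5 + (-16.6091) = 90.89

90.89 dB


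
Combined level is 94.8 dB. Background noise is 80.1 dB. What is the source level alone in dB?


Given values:
  L_total = 94.8 dB, L_bg = 80.1 dB
Formula: L_source = 10 * log10(10^(L_total/10) - 10^(L_bg/10))
Convert to linear:
  10^(94.8/10) = 3019951720.402
  10^(80.1/10) = 102329299.2281
Difference: 3019951720.402 - 102329299.2281 = 2917622421.1739
L_source = 10 * log10(2917622421.1739) = 94.65

94.65 dB


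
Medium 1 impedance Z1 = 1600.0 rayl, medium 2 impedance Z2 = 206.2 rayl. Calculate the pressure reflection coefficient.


Given values:
  Z1 = 1600.0 rayl, Z2 = 206.2 rayl
Formula: R = (Z2 - Z1) / (Z2 + Z1)
Numerator: Z2 - Z1 = 206.2 - 1600.0 = -1393.8
Denominator: Z2 + Z1 = 206.2 + 1600.0 = 1806.2
R = -1393.8 / 1806.2 = -0.7717

-0.7717


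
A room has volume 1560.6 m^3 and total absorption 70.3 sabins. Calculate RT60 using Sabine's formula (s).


Given values:
  V = 1560.6 m^3
  A = 70.3 sabins
Formula: RT60 = 0.161 * V / A
Numerator: 0.161 * 1560.6 = 251.2566
RT60 = 251.2566 / 70.3 = 3.574

3.574 s


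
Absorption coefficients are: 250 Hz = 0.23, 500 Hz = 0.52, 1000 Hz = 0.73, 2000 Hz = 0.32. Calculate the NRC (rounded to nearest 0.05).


Given values:
  a_250 = 0.23, a_500 = 0.52
  a_1000 = 0.73, a_2000 = 0.32
Formula: NRC = (a250 + a500 + a1000 + a2000) / 4
Sum = 0.23 + 0.52 + 0.73 + 0.32 = 1.8
NRC = 1.8 / 4 = 0.45
Rounded to nearest 0.05: 0.45

0.45


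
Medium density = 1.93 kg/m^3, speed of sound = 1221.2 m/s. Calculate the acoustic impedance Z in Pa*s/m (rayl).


Given values:
  rho = 1.93 kg/m^3
  c = 1221.2 m/s
Formula: Z = rho * c
Z = 1.93 * 1221.2
Z = 2356.92

2356.92 rayl


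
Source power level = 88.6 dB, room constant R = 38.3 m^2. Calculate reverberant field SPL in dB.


Given values:
  Lw = 88.6 dB, R = 38.3 m^2
Formula: SPL = Lw + 10 * log10(4 / R)
Compute 4 / R = 4 / 38.3 = 0.104439
Compute 10 * log10(0.104439) = -9.8114
SPL = 88.6 + (-9.8114) = 78.79

78.79 dB


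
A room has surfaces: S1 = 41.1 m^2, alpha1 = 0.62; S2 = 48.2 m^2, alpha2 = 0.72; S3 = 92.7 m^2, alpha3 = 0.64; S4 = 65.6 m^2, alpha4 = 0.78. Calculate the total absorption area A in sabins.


Given surfaces:
  Surface 1: 41.1 * 0.62 = 25.482
  Surface 2: 48.2 * 0.72 = 34.704
  Surface 3: 92.7 * 0.64 = 59.328
  Surface 4: 65.6 * 0.78 = 51.168
Formula: A = sum(Si * alpha_i)
A = 25.482 + 34.704 + 59.328 + 51.168
A = 170.68

170.68 sabins


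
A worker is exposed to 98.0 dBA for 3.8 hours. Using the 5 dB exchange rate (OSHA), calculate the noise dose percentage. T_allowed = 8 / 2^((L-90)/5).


Given values:
  L = 98.0 dBA, T = 3.8 hours
Formula: T_allowed = 8 / 2^((L - 90) / 5)
Compute exponent: (98.0 - 90) / 5 = 1.6
Compute 2^(1.6) = 3.031433
T_allowed = 8 / 3.031433 = 2.639016 hours
Dose = (T / T_allowed) * 100
Dose = (3.8 / 2.639016) * 100 = 143.99

143.99 %


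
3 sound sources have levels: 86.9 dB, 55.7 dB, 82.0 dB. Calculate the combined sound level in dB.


Formula: L_total = 10 * log10( sum(10^(Li/10)) )
  Source 1: 10^(86.9/10) = 489778819.3684
  Source 2: 10^(55.7/10) = 371535.2291
  Source 3: 10^(82.0/10) = 158489319.2461
Sum of linear values = 648639673.8436
L_total = 10 * log10(648639673.8436) = 88.12

88.12 dB


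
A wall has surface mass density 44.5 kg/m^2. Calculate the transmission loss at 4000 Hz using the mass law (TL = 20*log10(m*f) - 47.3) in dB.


Given values:
  m = 44.5 kg/m^2, f = 4000 Hz
Formula: TL = 20 * log10(m * f) - 47.3
Compute m * f = 44.5 * 4000 = 178000.0
Compute log10(178000.0) = 5.25042
Compute 20 * 5.25042 = 105.0084
TL = 105.0084 - 47.3 = 57.71

57.71 dB


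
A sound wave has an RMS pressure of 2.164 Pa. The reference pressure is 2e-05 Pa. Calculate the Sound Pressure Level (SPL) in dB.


Given values:
  p = 2.164 Pa
  p_ref = 2e-05 Pa
Formula: SPL = 20 * log10(p / p_ref)
Compute ratio: p / p_ref = 2.164 / 2e-05 = 108200
Compute log10: log10(108200) = 5.034227
Multiply: SPL = 20 * 5.034227 = 100.68

100.68 dB


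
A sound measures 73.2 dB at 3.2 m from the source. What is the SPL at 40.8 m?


Given values:
  SPL1 = 73.2 dB, r1 = 3.2 m, r2 = 40.8 m
Formula: SPL2 = SPL1 - 20 * log10(r2 / r1)
Compute ratio: r2 / r1 = 40.8 / 3.2 = 12.75
Compute log10: log10(12.75) = 1.10551
Compute drop: 20 * 1.10551 = 22.1102
SPL2 = 73.2 - 22.1102 = 51.09

51.09 dB


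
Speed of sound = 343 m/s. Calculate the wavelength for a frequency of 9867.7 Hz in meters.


Given values:
  c = 343 m/s, f = 9867.7 Hz
Formula: lambda = c / f
lambda = 343 / 9867.7
lambda = 0.0348

0.0348 m


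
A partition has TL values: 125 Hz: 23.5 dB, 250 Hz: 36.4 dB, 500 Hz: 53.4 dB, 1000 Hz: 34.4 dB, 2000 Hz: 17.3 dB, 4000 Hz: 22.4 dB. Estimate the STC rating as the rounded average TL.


Given TL values at each frequency:
  125 Hz: 23.5 dB
  250 Hz: 36.4 dB
  500 Hz: 53.4 dB
  1000 Hz: 34.4 dB
  2000 Hz: 17.3 dB
  4000 Hz: 22.4 dB
Formula: STC ~ round(average of TL values)
Sum = 23.5 + 36.4 + 53.4 + 34.4 + 17.3 + 22.4 = 187.4
Average = 187.4 / 6 = 31.23
Rounded: 31

31


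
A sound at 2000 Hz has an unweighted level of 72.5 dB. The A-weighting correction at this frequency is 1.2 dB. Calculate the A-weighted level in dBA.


Given values:
  SPL = 72.5 dB
  A-weighting at 2000 Hz = 1.2 dB
Formula: L_A = SPL + A_weight
L_A = 72.5 + (1.2)
L_A = 73.7

73.7 dBA


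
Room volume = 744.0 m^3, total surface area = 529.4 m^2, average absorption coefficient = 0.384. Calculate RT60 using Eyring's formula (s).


Given values:
  V = 744.0 m^3, S = 529.4 m^2, alpha = 0.384
Formula: RT60 = 0.161 * V / (-S * ln(1 - alpha))
Compute ln(1 - 0.384) = ln(0.616) = -0.484508
Denominator: -529.4 * -0.484508 = 256.4985
Numerator: 0.161 * 744.0 = 119.784
RT60 = 119.784 / 256.4985 = 0.467

0.467 s


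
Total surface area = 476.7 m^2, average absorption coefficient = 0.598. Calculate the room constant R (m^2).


Given values:
  S = 476.7 m^2, alpha = 0.598
Formula: R = S * alpha / (1 - alpha)
Numerator: 476.7 * 0.598 = 285.0666
Denominator: 1 - 0.598 = 0.402
R = 285.0666 / 0.402 = 709.12

709.12 m^2


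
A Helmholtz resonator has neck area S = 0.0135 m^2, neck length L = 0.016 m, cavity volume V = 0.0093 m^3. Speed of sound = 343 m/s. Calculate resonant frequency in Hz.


Given values:
  S = 0.0135 m^2, L = 0.016 m, V = 0.0093 m^3, c = 343 m/s
Formula: f = (c / (2*pi)) * sqrt(S / (V * L))
Compute V * L = 0.0093 * 0.016 = 0.0001488
Compute S / (V * L) = 0.0135 / 0.0001488 = 90.7258
Compute sqrt(90.7258) = 9.525009
Compute c / (2*pi) = 343 / 6.283185 = 54.590148
f = 54.590148 * 9.525009 = 519.97

519.97 Hz


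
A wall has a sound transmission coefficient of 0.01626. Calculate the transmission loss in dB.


Given values:
  tau = 0.01626
Formula: TL = 10 * log10(1 / tau)
Compute 1 / tau = 1 / 0.01626 = 61.5006
Compute log10(61.5006) = 1.788879
TL = 10 * 1.788879 = 17.89

17.89 dB


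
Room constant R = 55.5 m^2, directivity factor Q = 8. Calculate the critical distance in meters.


Given values:
  R = 55.5 m^2, Q = 8
Formula: d_c = 0.141 * sqrt(Q * R)
Compute Q * R = 8 * 55.5 = 444.0
Compute sqrt(444.0) = 21.0713
d_c = 0.141 * 21.0713 = 2.971

2.971 m


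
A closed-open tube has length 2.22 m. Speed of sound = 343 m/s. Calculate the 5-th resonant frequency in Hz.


Given values:
  Tube type: closed-open, L = 2.22 m, c = 343 m/s, n = 5
Formula: f_n = (2n - 1) * c / (4 * L)
Compute 2n - 1 = 2*5 - 1 = 9
Compute 4 * L = 4 * 2.22 = 8.88
f = 9 * 343 / 8.88
f = 347.64

347.64 Hz


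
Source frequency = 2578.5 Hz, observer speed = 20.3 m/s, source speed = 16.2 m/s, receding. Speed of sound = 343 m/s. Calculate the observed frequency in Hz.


Given values:
  f_s = 2578.5 Hz, v_o = 20.3 m/s, v_s = 16.2 m/s
  Direction: receding
Formula: f_o = f_s * (c - v_o) / (c + v_s)
Numerator: c - v_o = 343 - 20.3 = 322.7
Denominator: c + v_s = 343 + 16.2 = 359.2
f_o = 2578.5 * 322.7 / 359.2 = 2316.49

2316.49 Hz


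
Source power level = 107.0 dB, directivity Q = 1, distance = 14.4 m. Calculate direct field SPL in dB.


Given values:
  Lw = 107.0 dB, Q = 1, r = 14.4 m
Formula: SPL = Lw + 10 * log10(Q / (4 * pi * r^2))
Compute 4 * pi * r^2 = 4 * pi * 14.4^2 = 2605.7626
Compute Q / denom = 1 / 2605.7626 = 0.00038376
Compute 10 * log10(0.00038376) = -34.1594
SPL = 107.0 + (-34.1594) = 72.84

72.84 dB


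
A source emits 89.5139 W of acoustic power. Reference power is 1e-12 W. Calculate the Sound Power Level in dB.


Given values:
  W = 89.5139 W
  W_ref = 1e-12 W
Formula: SWL = 10 * log10(W / W_ref)
Compute ratio: W / W_ref = 89513900000000
Compute log10: log10(89513900000000) = 13.95189
Multiply: SWL = 10 * 13.95189 = 139.52

139.52 dB


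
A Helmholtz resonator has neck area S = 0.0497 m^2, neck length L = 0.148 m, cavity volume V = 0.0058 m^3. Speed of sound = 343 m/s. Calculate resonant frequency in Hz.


Given values:
  S = 0.0497 m^2, L = 0.148 m, V = 0.0058 m^3, c = 343 m/s
Formula: f = (c / (2*pi)) * sqrt(S / (V * L))
Compute V * L = 0.0058 * 0.148 = 0.0008584
Compute S / (V * L) = 0.0497 / 0.0008584 = 57.8984
Compute sqrt(57.8984) = 7.6091
Compute c / (2*pi) = 343 / 6.283185 = 54.590148
f = 54.590148 * 7.6091 = 415.38

415.38 Hz


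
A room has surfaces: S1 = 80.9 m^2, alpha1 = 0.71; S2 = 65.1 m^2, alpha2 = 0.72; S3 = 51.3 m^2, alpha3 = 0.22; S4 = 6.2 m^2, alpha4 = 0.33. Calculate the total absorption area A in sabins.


Given surfaces:
  Surface 1: 80.9 * 0.71 = 57.439
  Surface 2: 65.1 * 0.72 = 46.872
  Surface 3: 51.3 * 0.22 = 11.286
  Surface 4: 6.2 * 0.33 = 2.046
Formula: A = sum(Si * alpha_i)
A = 57.439 + 46.872 + 11.286 + 2.046
A = 117.64

117.64 sabins


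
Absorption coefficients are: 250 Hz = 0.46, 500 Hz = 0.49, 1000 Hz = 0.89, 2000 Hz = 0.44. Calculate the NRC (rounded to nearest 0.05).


Given values:
  a_250 = 0.46, a_500 = 0.49
  a_1000 = 0.89, a_2000 = 0.44
Formula: NRC = (a250 + a500 + a1000 + a2000) / 4
Sum = 0.46 + 0.49 + 0.89 + 0.44 = 2.28
NRC = 2.28 / 4 = 0.57
Rounded to nearest 0.05: 0.55

0.55


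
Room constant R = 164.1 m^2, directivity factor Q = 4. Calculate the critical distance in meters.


Given values:
  R = 164.1 m^2, Q = 4
Formula: d_c = 0.141 * sqrt(Q * R)
Compute Q * R = 4 * 164.1 = 656.4
Compute sqrt(656.4) = 25.6203
d_c = 0.141 * 25.6203 = 3.612

3.612 m


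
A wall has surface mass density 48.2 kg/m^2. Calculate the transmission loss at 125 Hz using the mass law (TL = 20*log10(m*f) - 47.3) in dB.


Given values:
  m = 48.2 kg/m^2, f = 125 Hz
Formula: TL = 20 * log10(m * f) - 47.3
Compute m * f = 48.2 * 125 = 6025.0
Compute log10(6025.0) = 3.779957
Compute 20 * 3.779957 = 75.5991
TL = 75.5991 - 47.3 = 28.3

28.3 dB


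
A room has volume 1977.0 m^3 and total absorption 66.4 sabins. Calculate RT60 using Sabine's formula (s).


Given values:
  V = 1977.0 m^3
  A = 66.4 sabins
Formula: RT60 = 0.161 * V / A
Numerator: 0.161 * 1977.0 = 318.297
RT60 = 318.297 / 66.4 = 4.794

4.794 s


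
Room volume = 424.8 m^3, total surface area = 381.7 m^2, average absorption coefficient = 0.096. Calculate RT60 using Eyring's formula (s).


Given values:
  V = 424.8 m^3, S = 381.7 m^2, alpha = 0.096
Formula: RT60 = 0.161 * V / (-S * ln(1 - alpha))
Compute ln(1 - 0.096) = ln(0.904) = -0.100926
Denominator: -381.7 * -0.100926 = 38.5235
Numerator: 0.161 * 424.8 = 68.3928
RT60 = 68.3928 / 38.5235 = 1.775

1.775 s


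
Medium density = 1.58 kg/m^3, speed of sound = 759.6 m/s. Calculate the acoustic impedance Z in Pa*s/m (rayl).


Given values:
  rho = 1.58 kg/m^3
  c = 759.6 m/s
Formula: Z = rho * c
Z = 1.58 * 759.6
Z = 1200.17

1200.17 rayl


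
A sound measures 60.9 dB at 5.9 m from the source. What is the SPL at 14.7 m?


Given values:
  SPL1 = 60.9 dB, r1 = 5.9 m, r2 = 14.7 m
Formula: SPL2 = SPL1 - 20 * log10(r2 / r1)
Compute ratio: r2 / r1 = 14.7 / 5.9 = 2.4915
Compute log10: log10(2.4915) = 0.396461
Compute drop: 20 * 0.396461 = 7.9292
SPL2 = 60.9 - 7.9292 = 52.97

52.97 dB


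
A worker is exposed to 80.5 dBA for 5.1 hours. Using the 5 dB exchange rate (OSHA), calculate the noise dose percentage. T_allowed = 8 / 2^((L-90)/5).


Given values:
  L = 80.5 dBA, T = 5.1 hours
Formula: T_allowed = 8 / 2^((L - 90) / 5)
Compute exponent: (80.5 - 90) / 5 = -1.9
Compute 2^(-1.9) = 0.267943
T_allowed = 8 / 0.267943 = 29.857096 hours
Dose = (T / T_allowed) * 100
Dose = (5.1 / 29.857096) * 100 = 17.08

17.08 %


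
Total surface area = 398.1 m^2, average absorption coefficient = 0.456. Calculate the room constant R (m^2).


Given values:
  S = 398.1 m^2, alpha = 0.456
Formula: R = S * alpha / (1 - alpha)
Numerator: 398.1 * 0.456 = 181.5336
Denominator: 1 - 0.456 = 0.544
R = 181.5336 / 0.544 = 333.7

333.7 m^2


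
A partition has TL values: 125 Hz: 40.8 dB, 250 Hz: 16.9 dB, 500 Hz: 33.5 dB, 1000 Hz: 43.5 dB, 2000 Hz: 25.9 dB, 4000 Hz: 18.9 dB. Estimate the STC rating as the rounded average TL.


Given TL values at each frequency:
  125 Hz: 40.8 dB
  250 Hz: 16.9 dB
  500 Hz: 33.5 dB
  1000 Hz: 43.5 dB
  2000 Hz: 25.9 dB
  4000 Hz: 18.9 dB
Formula: STC ~ round(average of TL values)
Sum = 40.8 + 16.9 + 33.5 + 43.5 + 25.9 + 18.9 = 179.5
Average = 179.5 / 6 = 29.92
Rounded: 30

30


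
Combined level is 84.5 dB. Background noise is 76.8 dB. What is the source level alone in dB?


Given values:
  L_total = 84.5 dB, L_bg = 76.8 dB
Formula: L_source = 10 * log10(10^(L_total/10) - 10^(L_bg/10))
Convert to linear:
  10^(84.5/10) = 281838293.1264
  10^(76.8/10) = 47863009.2323
Difference: 281838293.1264 - 47863009.2323 = 233975283.8941
L_source = 10 * log10(233975283.8941) = 83.69

83.69 dB


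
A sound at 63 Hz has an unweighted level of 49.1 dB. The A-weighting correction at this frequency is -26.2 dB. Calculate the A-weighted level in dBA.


Given values:
  SPL = 49.1 dB
  A-weighting at 63 Hz = -26.2 dB
Formula: L_A = SPL + A_weight
L_A = 49.1 + (-26.2)
L_A = 22.9

22.9 dBA


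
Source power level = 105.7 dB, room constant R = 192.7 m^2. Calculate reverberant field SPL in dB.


Given values:
  Lw = 105.7 dB, R = 192.7 m^2
Formula: SPL = Lw + 10 * log10(4 / R)
Compute 4 / R = 4 / 192.7 = 0.020758
Compute 10 * log10(0.020758) = -16.8281
SPL = 105.7 + (-16.8281) = 88.87

88.87 dB


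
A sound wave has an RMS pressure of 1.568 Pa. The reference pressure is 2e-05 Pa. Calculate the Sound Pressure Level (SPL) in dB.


Given values:
  p = 1.568 Pa
  p_ref = 2e-05 Pa
Formula: SPL = 20 * log10(p / p_ref)
Compute ratio: p / p_ref = 1.568 / 2e-05 = 78400
Compute log10: log10(78400) = 4.894316
Multiply: SPL = 20 * 4.894316 = 97.89

97.89 dB


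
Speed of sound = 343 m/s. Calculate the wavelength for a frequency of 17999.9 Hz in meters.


Given values:
  c = 343 m/s, f = 17999.9 Hz
Formula: lambda = c / f
lambda = 343 / 17999.9
lambda = 0.0191

0.0191 m


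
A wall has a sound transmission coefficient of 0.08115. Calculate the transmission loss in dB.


Given values:
  tau = 0.08115
Formula: TL = 10 * log10(1 / tau)
Compute 1 / tau = 1 / 0.08115 = 12.3229
Compute log10(12.3229) = 1.090713
TL = 10 * 1.090713 = 10.91

10.91 dB


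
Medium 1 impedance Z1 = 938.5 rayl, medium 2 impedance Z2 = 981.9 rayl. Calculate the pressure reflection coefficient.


Given values:
  Z1 = 938.5 rayl, Z2 = 981.9 rayl
Formula: R = (Z2 - Z1) / (Z2 + Z1)
Numerator: Z2 - Z1 = 981.9 - 938.5 = 43.4
Denominator: Z2 + Z1 = 981.9 + 938.5 = 1920.4
R = 43.4 / 1920.4 = 0.0226

0.0226


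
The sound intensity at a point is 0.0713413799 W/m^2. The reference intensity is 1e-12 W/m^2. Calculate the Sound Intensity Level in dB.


Given values:
  I = 0.0713413799 W/m^2
  I_ref = 1e-12 W/m^2
Formula: SIL = 10 * log10(I / I_ref)
Compute ratio: I / I_ref = 71341379900
Compute log10: log10(71341379900) = 10.853342
Multiply: SIL = 10 * 10.853342 = 108.53

108.53 dB


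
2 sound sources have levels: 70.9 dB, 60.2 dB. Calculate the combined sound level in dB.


Formula: L_total = 10 * log10( sum(10^(Li/10)) )
  Source 1: 10^(70.9/10) = 12302687.7081
  Source 2: 10^(60.2/10) = 1047128.5481
Sum of linear values = 13349816.2562
L_total = 10 * log10(13349816.2562) = 71.25

71.25 dB


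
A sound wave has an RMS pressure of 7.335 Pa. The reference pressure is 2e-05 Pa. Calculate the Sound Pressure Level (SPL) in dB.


Given values:
  p = 7.335 Pa
  p_ref = 2e-05 Pa
Formula: SPL = 20 * log10(p / p_ref)
Compute ratio: p / p_ref = 7.335 / 2e-05 = 366750
Compute log10: log10(366750) = 5.56437
Multiply: SPL = 20 * 5.56437 = 111.29

111.29 dB


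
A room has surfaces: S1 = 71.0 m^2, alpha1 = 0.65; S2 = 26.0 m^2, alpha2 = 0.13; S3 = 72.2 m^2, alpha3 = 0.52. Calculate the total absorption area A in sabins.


Given surfaces:
  Surface 1: 71.0 * 0.65 = 46.15
  Surface 2: 26.0 * 0.13 = 3.38
  Surface 3: 72.2 * 0.52 = 37.544
Formula: A = sum(Si * alpha_i)
A = 46.15 + 3.38 + 37.544
A = 87.07

87.07 sabins


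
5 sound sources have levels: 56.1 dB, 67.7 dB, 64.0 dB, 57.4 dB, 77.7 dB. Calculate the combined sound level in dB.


Formula: L_total = 10 * log10( sum(10^(Li/10)) )
  Source 1: 10^(56.1/10) = 407380.2778
  Source 2: 10^(67.7/10) = 5888436.5536
  Source 3: 10^(64.0/10) = 2511886.4315
  Source 4: 10^(57.4/10) = 549540.8739
  Source 5: 10^(77.7/10) = 58884365.5356
Sum of linear values = 68241609.6724
L_total = 10 * log10(68241609.6724) = 78.34

78.34 dB


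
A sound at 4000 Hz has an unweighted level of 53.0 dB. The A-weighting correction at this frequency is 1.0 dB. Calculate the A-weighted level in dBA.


Given values:
  SPL = 53.0 dB
  A-weighting at 4000 Hz = 1.0 dB
Formula: L_A = SPL + A_weight
L_A = 53.0 + (1.0)
L_A = 54.0

54.0 dBA


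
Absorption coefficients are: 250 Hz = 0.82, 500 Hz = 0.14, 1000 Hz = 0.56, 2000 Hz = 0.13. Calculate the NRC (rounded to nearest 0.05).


Given values:
  a_250 = 0.82, a_500 = 0.14
  a_1000 = 0.56, a_2000 = 0.13
Formula: NRC = (a250 + a500 + a1000 + a2000) / 4
Sum = 0.82 + 0.14 + 0.56 + 0.13 = 1.65
NRC = 1.65 / 4 = 0.4125
Rounded to nearest 0.05: 0.4

0.4


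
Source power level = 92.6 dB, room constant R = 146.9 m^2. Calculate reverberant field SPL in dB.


Given values:
  Lw = 92.6 dB, R = 146.9 m^2
Formula: SPL = Lw + 10 * log10(4 / R)
Compute 4 / R = 4 / 146.9 = 0.027229
Compute 10 * log10(0.027229) = -15.6497
SPL = 92.6 + (-15.6497) = 76.95

76.95 dB


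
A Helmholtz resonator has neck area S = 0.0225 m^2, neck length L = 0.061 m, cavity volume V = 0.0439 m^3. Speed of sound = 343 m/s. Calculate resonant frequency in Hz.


Given values:
  S = 0.0225 m^2, L = 0.061 m, V = 0.0439 m^3, c = 343 m/s
Formula: f = (c / (2*pi)) * sqrt(S / (V * L))
Compute V * L = 0.0439 * 0.061 = 0.0026779
Compute S / (V * L) = 0.0225 / 0.0026779 = 8.4021
Compute sqrt(8.4021) = 2.898638
Compute c / (2*pi) = 343 / 6.283185 = 54.590148
f = 54.590148 * 2.898638 = 158.24

158.24 Hz


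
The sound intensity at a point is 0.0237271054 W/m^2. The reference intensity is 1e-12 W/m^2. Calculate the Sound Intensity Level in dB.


Given values:
  I = 0.0237271054 W/m^2
  I_ref = 1e-12 W/m^2
Formula: SIL = 10 * log10(I / I_ref)
Compute ratio: I / I_ref = 23727105400
Compute log10: log10(23727105400) = 10.375245
Multiply: SIL = 10 * 10.375245 = 103.75

103.75 dB


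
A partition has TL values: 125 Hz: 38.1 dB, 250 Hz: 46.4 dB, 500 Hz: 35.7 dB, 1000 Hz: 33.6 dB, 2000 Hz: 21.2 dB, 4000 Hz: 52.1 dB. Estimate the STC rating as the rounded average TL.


Given TL values at each frequency:
  125 Hz: 38.1 dB
  250 Hz: 46.4 dB
  500 Hz: 35.7 dB
  1000 Hz: 33.6 dB
  2000 Hz: 21.2 dB
  4000 Hz: 52.1 dB
Formula: STC ~ round(average of TL values)
Sum = 38.1 + 46.4 + 35.7 + 33.6 + 21.2 + 52.1 = 227.1
Average = 227.1 / 6 = 37.85
Rounded: 38

38


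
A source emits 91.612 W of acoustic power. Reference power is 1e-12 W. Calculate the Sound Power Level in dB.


Given values:
  W = 91.612 W
  W_ref = 1e-12 W
Formula: SWL = 10 * log10(W / W_ref)
Compute ratio: W / W_ref = 91612000000000
Compute log10: log10(91612000000000) = 13.961952
Multiply: SWL = 10 * 13.961952 = 139.62

139.62 dB


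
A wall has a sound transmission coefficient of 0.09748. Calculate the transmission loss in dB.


Given values:
  tau = 0.09748
Formula: TL = 10 * log10(1 / tau)
Compute 1 / tau = 1 / 0.09748 = 10.2585
Compute log10(10.2585) = 1.011084
TL = 10 * 1.011084 = 10.11

10.11 dB


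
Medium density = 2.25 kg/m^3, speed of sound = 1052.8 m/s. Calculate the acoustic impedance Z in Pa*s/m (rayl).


Given values:
  rho = 2.25 kg/m^3
  c = 1052.8 m/s
Formula: Z = rho * c
Z = 2.25 * 1052.8
Z = 2368.8

2368.8 rayl


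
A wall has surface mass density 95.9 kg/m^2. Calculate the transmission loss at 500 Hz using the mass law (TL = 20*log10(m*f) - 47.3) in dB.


Given values:
  m = 95.9 kg/m^2, f = 500 Hz
Formula: TL = 20 * log10(m * f) - 47.3
Compute m * f = 95.9 * 500 = 47950.0
Compute log10(47950.0) = 4.680789
Compute 20 * 4.680789 = 93.6158
TL = 93.6158 - 47.3 = 46.32

46.32 dB


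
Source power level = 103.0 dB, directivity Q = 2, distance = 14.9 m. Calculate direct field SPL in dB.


Given values:
  Lw = 103.0 dB, Q = 2, r = 14.9 m
Formula: SPL = Lw + 10 * log10(Q / (4 * pi * r^2))
Compute 4 * pi * r^2 = 4 * pi * 14.9^2 = 2789.8599
Compute Q / denom = 2 / 2789.8599 = 0.00071688
Compute 10 * log10(0.00071688) = -31.4455
SPL = 103.0 + (-31.4455) = 71.55

71.55 dB


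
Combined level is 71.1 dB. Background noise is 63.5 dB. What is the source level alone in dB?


Given values:
  L_total = 71.1 dB, L_bg = 63.5 dB
Formula: L_source = 10 * log10(10^(L_total/10) - 10^(L_bg/10))
Convert to linear:
  10^(71.1/10) = 12882495.5169
  10^(63.5/10) = 2238721.1386
Difference: 12882495.5169 - 2238721.1386 = 10643774.3783
L_source = 10 * log10(10643774.3783) = 70.27

70.27 dB


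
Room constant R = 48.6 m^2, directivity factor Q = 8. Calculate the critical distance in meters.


Given values:
  R = 48.6 m^2, Q = 8
Formula: d_c = 0.141 * sqrt(Q * R)
Compute Q * R = 8 * 48.6 = 388.8
Compute sqrt(388.8) = 19.718
d_c = 0.141 * 19.718 = 2.78

2.78 m


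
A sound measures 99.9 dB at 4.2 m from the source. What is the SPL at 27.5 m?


Given values:
  SPL1 = 99.9 dB, r1 = 4.2 m, r2 = 27.5 m
Formula: SPL2 = SPL1 - 20 * log10(r2 / r1)
Compute ratio: r2 / r1 = 27.5 / 4.2 = 6.5476
Compute log10: log10(6.5476) = 0.816082
Compute drop: 20 * 0.816082 = 16.3216
SPL2 = 99.9 - 16.3216 = 83.58

83.58 dB


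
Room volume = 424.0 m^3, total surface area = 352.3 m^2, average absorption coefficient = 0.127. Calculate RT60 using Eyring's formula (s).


Given values:
  V = 424.0 m^3, S = 352.3 m^2, alpha = 0.127
Formula: RT60 = 0.161 * V / (-S * ln(1 - alpha))
Compute ln(1 - 0.127) = ln(0.873) = -0.13582
Denominator: -352.3 * -0.13582 = 47.8494
Numerator: 0.161 * 424.0 = 68.264
RT60 = 68.264 / 47.8494 = 1.427

1.427 s


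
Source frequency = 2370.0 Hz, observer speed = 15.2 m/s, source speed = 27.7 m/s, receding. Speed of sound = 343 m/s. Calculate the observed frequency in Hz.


Given values:
  f_s = 2370.0 Hz, v_o = 15.2 m/s, v_s = 27.7 m/s
  Direction: receding
Formula: f_o = f_s * (c - v_o) / (c + v_s)
Numerator: c - v_o = 343 - 15.2 = 327.8
Denominator: c + v_s = 343 + 27.7 = 370.7
f_o = 2370.0 * 327.8 / 370.7 = 2095.73

2095.73 Hz


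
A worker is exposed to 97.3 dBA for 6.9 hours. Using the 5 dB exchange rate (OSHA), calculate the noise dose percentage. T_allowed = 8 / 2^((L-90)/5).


Given values:
  L = 97.3 dBA, T = 6.9 hours
Formula: T_allowed = 8 / 2^((L - 90) / 5)
Compute exponent: (97.3 - 90) / 5 = 1.46
Compute 2^(1.46) = 2.751084
T_allowed = 8 / 2.751084 = 2.907945 hours
Dose = (T / T_allowed) * 100
Dose = (6.9 / 2.907945) * 100 = 237.28

237.28 %


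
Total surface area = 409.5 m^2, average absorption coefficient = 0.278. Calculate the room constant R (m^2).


Given values:
  S = 409.5 m^2, alpha = 0.278
Formula: R = S * alpha / (1 - alpha)
Numerator: 409.5 * 0.278 = 113.841
Denominator: 1 - 0.278 = 0.722
R = 113.841 / 0.722 = 157.67

157.67 m^2


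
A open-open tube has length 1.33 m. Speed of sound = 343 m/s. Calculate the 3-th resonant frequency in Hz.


Given values:
  Tube type: open-open, L = 1.33 m, c = 343 m/s, n = 3
Formula: f_n = n * c / (2 * L)
Compute 2 * L = 2 * 1.33 = 2.66
f = 3 * 343 / 2.66
f = 386.84

386.84 Hz


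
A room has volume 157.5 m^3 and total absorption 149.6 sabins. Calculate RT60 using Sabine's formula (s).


Given values:
  V = 157.5 m^3
  A = 149.6 sabins
Formula: RT60 = 0.161 * V / A
Numerator: 0.161 * 157.5 = 25.3575
RT60 = 25.3575 / 149.6 = 0.17

0.17 s


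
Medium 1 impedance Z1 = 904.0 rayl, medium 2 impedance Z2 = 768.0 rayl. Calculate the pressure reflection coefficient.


Given values:
  Z1 = 904.0 rayl, Z2 = 768.0 rayl
Formula: R = (Z2 - Z1) / (Z2 + Z1)
Numerator: Z2 - Z1 = 768.0 - 904.0 = -136.0
Denominator: Z2 + Z1 = 768.0 + 904.0 = 1672.0
R = -136.0 / 1672.0 = -0.0813

-0.0813


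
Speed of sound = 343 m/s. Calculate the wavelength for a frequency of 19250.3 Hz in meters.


Given values:
  c = 343 m/s, f = 19250.3 Hz
Formula: lambda = c / f
lambda = 343 / 19250.3
lambda = 0.0178

0.0178 m


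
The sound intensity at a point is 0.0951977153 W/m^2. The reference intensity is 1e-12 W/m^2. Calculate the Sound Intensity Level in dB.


Given values:
  I = 0.0951977153 W/m^2
  I_ref = 1e-12 W/m^2
Formula: SIL = 10 * log10(I / I_ref)
Compute ratio: I / I_ref = 95197715300
Compute log10: log10(95197715300) = 10.978627
Multiply: SIL = 10 * 10.978627 = 109.79

109.79 dB


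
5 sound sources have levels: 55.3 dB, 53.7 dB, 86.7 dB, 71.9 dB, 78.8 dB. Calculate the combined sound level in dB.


Formula: L_total = 10 * log10( sum(10^(Li/10)) )
  Source 1: 10^(55.3/10) = 338844.1561
  Source 2: 10^(53.7/10) = 234422.8815
  Source 3: 10^(86.7/10) = 467735141.2872
  Source 4: 10^(71.9/10) = 15488166.1891
  Source 5: 10^(78.8/10) = 75857757.5029
Sum of linear values = 559654332.0168
L_total = 10 * log10(559654332.0168) = 87.48

87.48 dB


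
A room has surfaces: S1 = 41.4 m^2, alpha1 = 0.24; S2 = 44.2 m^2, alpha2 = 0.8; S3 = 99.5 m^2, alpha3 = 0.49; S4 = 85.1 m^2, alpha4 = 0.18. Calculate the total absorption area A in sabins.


Given surfaces:
  Surface 1: 41.4 * 0.24 = 9.936
  Surface 2: 44.2 * 0.8 = 35.36
  Surface 3: 99.5 * 0.49 = 48.755
  Surface 4: 85.1 * 0.18 = 15.318
Formula: A = sum(Si * alpha_i)
A = 9.936 + 35.36 + 48.755 + 15.318
A = 109.37

109.37 sabins


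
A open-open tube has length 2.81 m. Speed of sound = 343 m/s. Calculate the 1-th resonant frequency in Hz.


Given values:
  Tube type: open-open, L = 2.81 m, c = 343 m/s, n = 1
Formula: f_n = n * c / (2 * L)
Compute 2 * L = 2 * 2.81 = 5.62
f = 1 * 343 / 5.62
f = 61.03

61.03 Hz


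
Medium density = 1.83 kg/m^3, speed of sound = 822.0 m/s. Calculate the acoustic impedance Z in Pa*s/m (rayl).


Given values:
  rho = 1.83 kg/m^3
  c = 822.0 m/s
Formula: Z = rho * c
Z = 1.83 * 822.0
Z = 1504.26

1504.26 rayl


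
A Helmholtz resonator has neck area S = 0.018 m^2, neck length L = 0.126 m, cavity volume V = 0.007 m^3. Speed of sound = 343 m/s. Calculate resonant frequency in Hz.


Given values:
  S = 0.018 m^2, L = 0.126 m, V = 0.007 m^3, c = 343 m/s
Formula: f = (c / (2*pi)) * sqrt(S / (V * L))
Compute V * L = 0.007 * 0.126 = 0.000882
Compute S / (V * L) = 0.018 / 0.000882 = 20.4082
Compute sqrt(20.4082) = 4.517544
Compute c / (2*pi) = 343 / 6.283185 = 54.590148
f = 54.590148 * 4.517544 = 246.61

246.61 Hz


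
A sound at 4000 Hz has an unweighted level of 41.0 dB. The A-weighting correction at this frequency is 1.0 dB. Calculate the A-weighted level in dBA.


Given values:
  SPL = 41.0 dB
  A-weighting at 4000 Hz = 1.0 dB
Formula: L_A = SPL + A_weight
L_A = 41.0 + (1.0)
L_A = 42.0

42.0 dBA


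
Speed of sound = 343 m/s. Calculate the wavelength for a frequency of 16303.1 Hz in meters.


Given values:
  c = 343 m/s, f = 16303.1 Hz
Formula: lambda = c / f
lambda = 343 / 16303.1
lambda = 0.021

0.021 m


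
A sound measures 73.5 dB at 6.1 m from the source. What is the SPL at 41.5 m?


Given values:
  SPL1 = 73.5 dB, r1 = 6.1 m, r2 = 41.5 m
Formula: SPL2 = SPL1 - 20 * log10(r2 / r1)
Compute ratio: r2 / r1 = 41.5 / 6.1 = 6.8033
Compute log10: log10(6.8033) = 0.83272
Compute drop: 20 * 0.83272 = 16.6544
SPL2 = 73.5 - 16.6544 = 56.85

56.85 dB


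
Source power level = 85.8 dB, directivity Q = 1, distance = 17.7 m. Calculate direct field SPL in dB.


Given values:
  Lw = 85.8 dB, Q = 1, r = 17.7 m
Formula: SPL = Lw + 10 * log10(Q / (4 * pi * r^2))
Compute 4 * pi * r^2 = 4 * pi * 17.7^2 = 3936.9182
Compute Q / denom = 1 / 3936.9182 = 0.00025401
Compute 10 * log10(0.00025401) = -35.9515
SPL = 85.8 + (-35.9515) = 49.85

49.85 dB
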